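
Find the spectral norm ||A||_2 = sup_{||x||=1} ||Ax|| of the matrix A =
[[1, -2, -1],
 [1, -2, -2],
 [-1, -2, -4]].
||A||_2 ≈ 5.5866 (= sqrt(largest eigenvalue of A^T A))

||A||_2 = sigma_max(A) = sqrt(lambda_max(A^T A)). Form the symmetric matrix M = A^T A =
[[3, -2, 1],
 [-2, 12, 14],
 [1, 14, 21]].
Its characteristic polynomial (trace, sum of principal 2x2 minors, determinant of M give the coefficients) is
  p(λ) = det(λ I - M) = λ^3 - 36λ^2 + 150λ - 16.
No integer candidate from the rational root theorem (±divisors of 16) is a root, so the roots are irrational. The cubic discriminant is Δ = 14222304 > 0, so there are three distinct real roots. p(0) = -16 and p(1) = 99 have opposite signs, so a root lies in (0, 1); Newton's method refines it to λ ≈ 0.1095. p(4) = 72 and p(5) = -41 have opposite signs, so a root lies in (4, 5); Newton's method refines it to λ ≈ 4.6801. p(31) = -171 and p(32) = 688 have opposite signs, so a root lies in (31, 32); Newton's method refines it to λ ≈ 31.2103. Check (Vieta): the three roots sum to 36, matching tr M = 36.
So the eigenvalues of A^T A are ≈ 0.1095, 4.6801, 31.2103 (all ≥ 0, as they must be for A^T A). The largest is λ_max ≈ 31.2103, hence ||A||_2 = sqrt(λ_max) ≈ 5.5866.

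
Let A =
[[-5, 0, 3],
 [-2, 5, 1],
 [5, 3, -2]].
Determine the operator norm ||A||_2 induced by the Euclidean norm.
||A||_2 ≈ 8.2647 (= sqrt(largest eigenvalue of A^T A))

||A||_2 = sigma_max(A) = sqrt(lambda_max(A^T A)). Form the symmetric matrix M = A^T A =
[[54, 5, -27],
 [5, 34, -1],
 [-27, -1, 14]].
Its characteristic polynomial (trace, sum of principal 2x2 minors, determinant of M give the coefficients) is
  p(λ) = det(λ I - M) = λ^3 - 102λ^2 + 2313λ - 784.
No integer candidate from the rational root theorem (±divisors of 784) is a root, so the roots are irrational. The cubic discriminant is Δ = 6148008000 > 0, so there are three distinct real roots. p(0) = -784 and p(1) = 1428 have opposite signs, so a root lies in (0, 1); Newton's method refines it to λ ≈ 0.3442. p(33) = 404 and p(34) = -750 have opposite signs, so a root lies in (33, 34); Newton's method refines it to λ ≈ 33.3504. p(68) = -716 and p(69) = 1700 have opposite signs, so a root lies in (68, 69); Newton's method refines it to λ ≈ 68.3054. Check (Vieta): the three roots sum to 102, matching tr M = 102.
So the eigenvalues of A^T A are ≈ 0.3442, 33.3504, 68.3054 (all ≥ 0, as they must be for A^T A). The largest is λ_max ≈ 68.3054, hence ||A||_2 = sqrt(λ_max) ≈ 8.2647.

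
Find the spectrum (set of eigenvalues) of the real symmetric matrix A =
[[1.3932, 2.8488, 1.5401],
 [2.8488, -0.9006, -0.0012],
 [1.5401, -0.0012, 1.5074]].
sigma(A) ≈ {-3, 1, 4}

A is real symmetric, so its spectrum consists of real eigenvalues. Expanding the characteristic polynomial of the displayed matrix gives
  det(λ I - A) = p(λ) = λ^3 + (-2)λ^2 + (-11)λ + (12).
Solving p(λ) = 0 yields eigenvalues ≈ -3, 1, 4. (A is shown rounded to 4 decimals, so these recover the underlying integer eigenvalues to within that precision.)
Verification: the trace of A = 2 equals the sum of eigenvalues 2, and det(A) ≈ -11.9993 matches the eigenvalue product -12.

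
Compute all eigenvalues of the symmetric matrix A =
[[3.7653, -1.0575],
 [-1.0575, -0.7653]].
sigma(A) ≈ {-1, 4}

A is real symmetric, so its spectrum consists of real eigenvalues. Expanding the characteristic polynomial of the displayed matrix gives
  det(λ I - A) = p(λ) = λ^2 + (-3)λ + (-4).
Solving p(λ) = 0 yields eigenvalues ≈ -1, 4. (A is shown rounded to 4 decimals, so these recover the underlying integer eigenvalues to within that precision.)
Verification: the trace of A = 3 equals the sum of eigenvalues 3, and det(A) ≈ -3.9999 matches the eigenvalue product -4.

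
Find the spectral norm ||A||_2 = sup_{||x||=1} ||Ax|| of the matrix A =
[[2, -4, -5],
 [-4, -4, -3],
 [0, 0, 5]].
||A||_2 ≈ 8.9914 (= sqrt(largest eigenvalue of A^T A))

||A||_2 = sigma_max(A) = sqrt(lambda_max(A^T A)). Form the symmetric matrix M = A^T A =
[[20, 8, 2],
 [8, 32, 32],
 [2, 32, 59]].
Its characteristic polynomial (trace, sum of principal 2x2 minors, determinant of M give the coefficients) is
  p(λ) = det(λ I - M) = λ^3 - 111λ^2 + 2616λ - 14400.
No integer candidate from the rational root theorem (±divisors of 14400) is a root, so the roots are irrational. The cubic discriminant is Δ = 3599491392 > 0, so there are three distinct real roots. p(8) = -64 and p(9) = 882 have opposite signs, so a root lies in (8, 9); Newton's method refines it to λ ≈ 8.0623. p(22) = 76 and p(23) = -784 have opposite signs, so a root lies in (22, 23); Newton's method refines it to λ ≈ 22.0927. p(80) = -3520 and p(81) = 666 have opposite signs, so a root lies in (80, 81); Newton's method refines it to λ ≈ 80.845. Check (Vieta): the three roots sum to 111, matching tr M = 111.
So the eigenvalues of A^T A are ≈ 8.0623, 22.0927, 80.845 (all ≥ 0, as they must be for A^T A). The largest is λ_max ≈ 80.845, hence ||A||_2 = sqrt(λ_max) ≈ 8.9914.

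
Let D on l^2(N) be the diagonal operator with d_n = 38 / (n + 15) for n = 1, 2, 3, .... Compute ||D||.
||D|| = 19/8 (attained at n = 1)

For D diagonal, ||D|| = sup_n |d_n| = sup_n 38/(n + 15). This is positive and strictly decreasing in n, so the supremum is attained at n = 1: d_1 = 38/(1 + 15) = 19/8. Hence ||D|| = 19/8.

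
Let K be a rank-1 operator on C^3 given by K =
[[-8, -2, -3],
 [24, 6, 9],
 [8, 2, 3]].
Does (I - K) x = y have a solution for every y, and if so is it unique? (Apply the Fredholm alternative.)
(I - K) is singular (det(I - K) = 0, i.e. 1 ∈ sigma(K)). (I - K) x = y is solvable iff y ⊥ ker((I - K)^*) = span{(-8, -2, -3)}, i.e. iff -8y_1 - 2y_2 - 3y_3 = 0. When solvable, the solutions are x = y + c·(1, -3, -1), c arbitrary (ker(I - K) = span{(1, -3, -1)}, dimension 1).

K has rank 1, so it is an outer product K = u v^T: every row of K is a multiple of one row vector. Reading off the entries, u = (1, -3, -1) and v = (-8, -2, -3) (row i of K equals u_i·v^T). A rank-one matrix u v^T satisfies K u = u (v·u) and kills the (2)-dimensional subspace v^⊥, so its characteristic polynomial is lambda^2 (lambda - v·u) with v·u = tr K = 1. Hence the eigenvalues of I - K are 1 (multiplicity 2) and 1 - (1) = 0, so det(I - K) = 0. (Direct check: I - K =
[[9, 2, 3],
 [-24, -5, -9],
 [-8, -2, -2]]
has determinant 0.) So 1 is an eigenvalue of K and (I - K) is not invertible. The finite-dimensional Fredholm alternative says: either (I - K) is invertible, or ker(I - K) ≠ {0} and then range(I - K) = ker((I - K)^*)^⊥, with dim ker(I - K) = dim ker((I - K)^*). We are in the second case, so we need both kernels. Kernel of I - K: (I - K) u = u - u (v·u) = u - u = 0, so ker(I - K) = span{u} = span{(1, -3, -1)} (it is exactly 1-dimensional because rank(I - K) = 2). Kernel of the adjoint: K is real, so (I - K)^* = I - K^T = I - v u^T, and (I - v u^T) v = v - v (u·v) = 0; hence ker((I - K)^*) = span{v} = span{(-8, -2, -3)}. Therefore (I - K) x = y is solvable iff <y, v> = 0, i.e. iff -8y_1 - 2y_2 - 3y_3 = 0. When this holds, K y = u (v·y) = 0, so (I - K) y = y and x = y is a particular solution; the full solution set is the line x = y + c·u = y + c·(1, -3, -1), c ∈ C.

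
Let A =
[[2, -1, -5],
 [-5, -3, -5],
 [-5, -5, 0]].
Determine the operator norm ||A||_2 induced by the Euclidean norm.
||A||_2 ≈ 9.8163 (= sqrt(largest eigenvalue of A^T A))

||A||_2 = sigma_max(A) = sqrt(lambda_max(A^T A)). Form the symmetric matrix M = A^T A =
[[54, 38, 15],
 [38, 35, 20],
 [15, 20, 50]].
Its characteristic polynomial (trace, sum of principal 2x2 minors, determinant of M give the coefficients) is
  p(λ) = det(λ I - M) = λ^3 - 139λ^2 + 4271λ - 15625.
No integer candidate from the rational root theorem (±divisors of 15625) is a root, so the roots are irrational. The cubic discriminant is Δ = 33332525392 > 0, so there are three distinct real roots. p(4) = -701 and p(5) = 2380 have opposite signs, so a root lies in (4, 5); Newton's method refines it to λ ≈ 4.2205. p(38) = 829 and p(39) = -1156 have opposite signs, so a root lies in (38, 39); Newton's method refines it to λ ≈ 38.4205. p(96) = -1897 and p(97) = 3484 have opposite signs, so a root lies in (96, 97); Newton's method refines it to λ ≈ 96.359. Check (Vieta): the three roots sum to 139, matching tr M = 139.
So the eigenvalues of A^T A are ≈ 4.2205, 38.4205, 96.359 (all ≥ 0, as they must be for A^T A). The largest is λ_max ≈ 96.359, hence ||A||_2 = sqrt(λ_max) ≈ 9.8163.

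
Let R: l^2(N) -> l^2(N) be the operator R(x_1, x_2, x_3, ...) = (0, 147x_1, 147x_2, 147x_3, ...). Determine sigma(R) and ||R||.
sigma(R) = closed disk {z in C : |z| ≤ 147}; ||R|| = 147

Note R = 147·U where U is the unit right shift (U x)_k = x_{k-1} (with x_0 := 0); so ||R|| = 147||U|| and sigma(R) = 147·sigma(U). ||R x||^2 = sum_{k≥1} |147x_k|^2 = 21609||x||^2, so ||R|| = 147 and sigma(R) ⊂ {|z| ≤ 147}. For any |lambda| < 147, the equation (R - lambda I) x = 0 forces x_1 = 0, then 147x_k = lambda x_{k+1} ⇒ x = 0, so R has no eigenvalues. But (R - lambda I) is not surjective for |lambda| < 147: solving (R - lambda I) x = e_1 would require x_n proportional to (lambda/147)^(-n), which is not in l^2. So every |lambda| < 147 lies in the residual spectrum. The boundary |lambda| = 147 is in the approximate point spectrum (the spectrum is closed). Hence sigma(R) is the closed disk of radius 147.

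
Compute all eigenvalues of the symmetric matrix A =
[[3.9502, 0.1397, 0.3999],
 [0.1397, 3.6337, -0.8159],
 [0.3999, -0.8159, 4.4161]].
sigma(A) ≈ {3, 4, 5}

A is real symmetric, so its spectrum consists of real eigenvalues. Expanding the characteristic polynomial of the displayed matrix gives
  det(λ I - A) = p(λ) = λ^3 + (-12)λ^2 + (47)λ + (-60).
Solving p(λ) = 0 yields eigenvalues ≈ 3, 4, 5. (A is shown rounded to 4 decimals, so these recover the underlying integer eigenvalues to within that precision.)
Verification: the trace of A = 12 equals the sum of eigenvalues 12, and det(A) ≈ 59.9999 matches the eigenvalue product 60.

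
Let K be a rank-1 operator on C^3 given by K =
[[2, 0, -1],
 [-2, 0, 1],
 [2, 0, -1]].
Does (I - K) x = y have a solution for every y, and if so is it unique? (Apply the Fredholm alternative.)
(I - K) is singular (det(I - K) = 0, i.e. 1 ∈ sigma(K)). (I - K) x = y is solvable iff y ⊥ ker((I - K)^*) = span{(2, 0, -1)}, i.e. iff 2y_1 - y_3 = 0. When solvable, the solutions are x = y + c·(1, -1, 1), c arbitrary (ker(I - K) = span{(1, -1, 1)}, dimension 1).

K has rank 1, so it is an outer product K = u v^T: every row of K is a multiple of one row vector. Reading off the entries, u = (1, -1, 1) and v = (2, 0, -1) (row i of K equals u_i·v^T). A rank-one matrix u v^T satisfies K u = u (v·u) and kills the (2)-dimensional subspace v^⊥, so its characteristic polynomial is lambda^2 (lambda - v·u) with v·u = tr K = 1. Hence the eigenvalues of I - K are 1 (multiplicity 2) and 1 - (1) = 0, so det(I - K) = 0. (Direct check: I - K =
[[-1, 0, 1],
 [2, 1, -1],
 [-2, 0, 2]]
has determinant 0.) So 1 is an eigenvalue of K and (I - K) is not invertible. The finite-dimensional Fredholm alternative says: either (I - K) is invertible, or ker(I - K) ≠ {0} and then range(I - K) = ker((I - K)^*)^⊥, with dim ker(I - K) = dim ker((I - K)^*). We are in the second case, so we need both kernels. Kernel of I - K: (I - K) u = u - u (v·u) = u - u = 0, so ker(I - K) = span{u} = span{(1, -1, 1)} (it is exactly 1-dimensional because rank(I - K) = 2). Kernel of the adjoint: K is real, so (I - K)^* = I - K^T = I - v u^T, and (I - v u^T) v = v - v (u·v) = 0; hence ker((I - K)^*) = span{v} = span{(2, 0, -1)}. Therefore (I - K) x = y is solvable iff <y, v> = 0, i.e. iff 2y_1 - y_3 = 0. When this holds, K y = u (v·y) = 0, so (I - K) y = y and x = y is a particular solution; the full solution set is the line x = y + c·u = y + c·(1, -1, 1), c ∈ C.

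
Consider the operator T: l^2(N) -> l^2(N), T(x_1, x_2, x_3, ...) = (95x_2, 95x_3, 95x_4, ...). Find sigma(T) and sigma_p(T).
sigma(T) = closed disk {z in C : |z| ≤ 95}; sigma_p(T) = open disk {z in C : |z| < 95}

Note T = 95·V where V is the unit left shift (V x)_k = x_{k+1}; so sigma(T) = 95·sigma(V) and ||T|| = 95||V||. ||T x||^2 = 9025sum_{k≥2} |x_k|^2 ≤ 9025||x||^2, with equality on {x : x_1 = 0}, so ||T|| = 95. For any lambda with |lambda| < 95, set r = lambda/95 (|r| < 1); the vector x = (1, r, r^2, ...) is in l^2 and satisfies T x = 95(r, r^2, ...) = lambda x, so lambda is an eigenvalue. On the boundary |lambda| = 95 the geometric series diverges, so no l^2 eigenvector exists, but these lambda lie in the approximate point spectrum. Hence sigma(T) is the closed disk of radius 95 and sigma_p(T) is the open disk.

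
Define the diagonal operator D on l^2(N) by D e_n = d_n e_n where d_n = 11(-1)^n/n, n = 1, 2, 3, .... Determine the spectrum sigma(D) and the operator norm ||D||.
sigma(D) = {11(-1)^n/n : n ≥ 1} ∪ {0}; ||D|| = 11

A bounded diagonal operator on l^2 with diagonal entries d_n has spectrum equal to the closure of {d_n : n ≥ 1}: every d_n is an eigenvalue (with eigenvector e_n), so {d_n} ⊂ sigma(D); the spectrum is closed, so its closure is too; and for lambda not in the closure, (D - lambda I) has bounded inverse (the diagonal entries 1/(d_n - lambda) are bounded). For our sequence d_n = 11(-1)^n/n, n = 1, 2, 3, ...:
  - {d_n} = {11(-1)^n/n : n ≥ 1}; the only limit point is 0
  - closure = {11(-1)^n/n : n ≥ 1} ∪ {0}
For the norm: a diagonal operator has ||D|| = sup_n |d_n|. Here |d_n| = 11/n is decreasing, so sup_n |d_n| = |d_1| = 11. So ||D|| = 11.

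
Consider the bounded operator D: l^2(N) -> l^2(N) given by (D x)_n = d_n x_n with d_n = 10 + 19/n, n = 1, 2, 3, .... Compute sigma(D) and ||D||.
sigma(D) = {10 + 19/n : n ≥ 1} ∪ {10}; ||D|| = 29

A bounded diagonal operator on l^2 with diagonal entries d_n has spectrum equal to the closure of {d_n : n ≥ 1}: every d_n is an eigenvalue (with eigenvector e_n), so {d_n} ⊂ sigma(D); the spectrum is closed, so its closure is too; and for lambda not in the closure, (D - lambda I) has bounded inverse (the diagonal entries 1/(d_n - lambda) are bounded). For our sequence d_n = 10 + 19/n, n = 1, 2, 3, ...:
  - {d_n} = {10 + 19/n : n ≥ 1}; the only limit point is 10
  - closure = {10 + 19/n : n ≥ 1} ∪ {10}
For the norm: a diagonal operator has ||D|| = sup_n |d_n|. Here d_n = 10 + 19/n is positive and decreasing, so sup_n |d_n| = d_1 = 10 + 19 = 29. So ||D|| = 29.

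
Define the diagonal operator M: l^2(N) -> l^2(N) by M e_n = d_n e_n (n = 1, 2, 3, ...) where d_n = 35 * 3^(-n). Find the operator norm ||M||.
||M|| = 35/3 (attained at n = 1)

For M diagonal, ||M|| = sup_n |d_n|. The sequence d_n = 35 * 3^(-n) is positive and strictly decreasing (ratio 3^(-1) < 1), so the supremum is d_1 = 35/3. Hence ||M|| = 35/3.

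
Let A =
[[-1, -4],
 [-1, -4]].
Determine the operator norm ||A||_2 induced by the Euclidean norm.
||A||_2 = sqrt(34) ≈ 5.831 (= sqrt(largest eigenvalue of A^T A))

||A||_2 = sigma_max(A) = sqrt(lambda_max(A^T A)). Form the symmetric matrix M = A^T A =
[[2, 8],
 [8, 32]].
Its characteristic polynomial (trace, determinant of M give the coefficients) is
  p(λ) = det(λ I - M) = λ^2 - 34λ.
For λ^2 - 34λ the discriminant is 1156. It is a perfect square (34^2), so the roots are rational: λ = (34 ± 34)/2 = 34, 0.
So the eigenvalues of A^T A are ≈ 0, 34 (all ≥ 0, as they must be for A^T A). The largest is λ_max = 34, hence ||A||_2 = sqrt(λ_max) = sqrt(34) ≈ 5.831.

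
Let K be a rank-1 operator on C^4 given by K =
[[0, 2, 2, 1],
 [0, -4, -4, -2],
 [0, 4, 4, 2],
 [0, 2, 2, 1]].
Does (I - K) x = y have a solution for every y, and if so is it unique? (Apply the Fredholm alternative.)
(I - K) is singular (det(I - K) = 0, i.e. 1 ∈ sigma(K)). (I - K) x = y is solvable iff y ⊥ ker((I - K)^*) = span{(0, 2, 2, 1)}, i.e. iff 2y_2 + 2y_3 + y_4 = 0. When solvable, the solutions are x = y + c·(1, -2, 2, 1), c arbitrary (ker(I - K) = span{(1, -2, 2, 1)}, dimension 1).

K has rank 1, so it is an outer product K = u v^T: every row of K is a multiple of one row vector. Reading off the entries, u = (1, -2, 2, 1) and v = (0, 2, 2, 1) (row i of K equals u_i·v^T). A rank-one matrix u v^T satisfies K u = u (v·u) and kills the (3)-dimensional subspace v^⊥, so its characteristic polynomial is lambda^3 (lambda - v·u) with v·u = tr K = 1. Hence the eigenvalues of I - K are 1 (multiplicity 3) and 1 - (1) = 0, so det(I - K) = 0. (Direct check: I - K =
[[1, -2, -2, -1],
 [0, 5, 4, 2],
 [0, -4, -3, -2],
 [0, -2, -2, 0]]
has determinant 0.) So 1 is an eigenvalue of K and (I - K) is not invertible. The finite-dimensional Fredholm alternative says: either (I - K) is invertible, or ker(I - K) ≠ {0} and then range(I - K) = ker((I - K)^*)^⊥, with dim ker(I - K) = dim ker((I - K)^*). We are in the second case, so we need both kernels. Kernel of I - K: (I - K) u = u - u (v·u) = u - u = 0, so ker(I - K) = span{u} = span{(1, -2, 2, 1)} (it is exactly 1-dimensional because rank(I - K) = 3). Kernel of the adjoint: K is real, so (I - K)^* = I - K^T = I - v u^T, and (I - v u^T) v = v - v (u·v) = 0; hence ker((I - K)^*) = span{v} = span{(0, 2, 2, 1)}. Therefore (I - K) x = y is solvable iff <y, v> = 0, i.e. iff 2y_2 + 2y_3 + y_4 = 0. When this holds, K y = u (v·y) = 0, so (I - K) y = y and x = y is a particular solution; the full solution set is the line x = y + c·u = y + c·(1, -2, 2, 1), c ∈ C.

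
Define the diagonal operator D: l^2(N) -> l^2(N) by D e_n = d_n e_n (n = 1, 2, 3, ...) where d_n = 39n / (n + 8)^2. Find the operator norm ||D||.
||D|| = 39/32 (attained at n = 8)

For D diagonal, ||D|| = sup_n |d_n|. Treat f(x) = 39x / (x + 8)^2 for real x > 0. By the quotient rule, f'(x) = 39(8 - x)/(x + 8)^3, which is positive for x < 8 and negative for x > 8. So f has a unique maximum at x = 8, and since 8 is a positive integer, the supremum over n ≥ 1 is attained at n = 8: d_8 = 39·8/(8 + 8)^2 = 39·8/256 = 39/32. Hence ||D|| = 39/32.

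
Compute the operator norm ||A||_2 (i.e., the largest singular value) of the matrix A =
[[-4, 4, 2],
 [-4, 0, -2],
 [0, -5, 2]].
||A||_2 ≈ 7.2926 (= sqrt(largest eigenvalue of A^T A))

||A||_2 = sigma_max(A) = sqrt(lambda_max(A^T A)). Form the symmetric matrix M = A^T A =
[[32, -16, 0],
 [-16, 41, -2],
 [0, -2, 12]].
Its characteristic polynomial (trace, sum of principal 2x2 minors, determinant of M give the coefficients) is
  p(λ) = det(λ I - M) = λ^3 - 85λ^2 + 1928λ - 12544.
No integer candidate from the rational root theorem (±divisors of 12544) is a root, so the roots are irrational. The cubic discriminant is Δ = 129686080 > 0, so there are three distinct real roots. p(11) = -290 and p(12) = 80 have opposite signs, so a root lies in (11, 12); Newton's method refines it to λ ≈ 11.7589. p(20) = 16 and p(21) = -280 have opposite signs, so a root lies in (20, 21); Newton's method refines it to λ ≈ 20.0585. p(53) = -248 and p(54) = 1172 have opposite signs, so a root lies in (53, 54); Newton's method refines it to λ ≈ 53.1825. Check (Vieta): the three roots sum to 85, matching tr M = 85.
So the eigenvalues of A^T A are ≈ 11.7589, 20.0585, 53.1825 (all ≥ 0, as they must be for A^T A). The largest is λ_max ≈ 53.1825, hence ||A||_2 = sqrt(λ_max) ≈ 7.2926.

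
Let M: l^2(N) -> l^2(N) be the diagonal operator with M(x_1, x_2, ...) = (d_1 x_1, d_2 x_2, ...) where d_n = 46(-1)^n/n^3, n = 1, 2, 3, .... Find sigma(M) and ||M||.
sigma(M) = {46(-1)^n/n^3 : n ≥ 1} ∪ {0}; ||M|| = 46

A bounded diagonal operator on l^2 with diagonal entries d_n has spectrum equal to the closure of {d_n : n ≥ 1}: every d_n is an eigenvalue (with eigenvector e_n), so {d_n} ⊂ sigma(M); the spectrum is closed, so its closure is too; and for lambda not in the closure, (M - lambda I) has bounded inverse (the diagonal entries 1/(d_n - lambda) are bounded). For our sequence d_n = 46(-1)^n/n^3, n = 1, 2, 3, ...:
  - {d_n} = {46(-1)^n/n^3 : n ≥ 1}; the only limit point is 0
  - closure = {46(-1)^n/n^3 : n ≥ 1} ∪ {0}
For the norm: a diagonal operator has ||M|| = sup_n |d_n|. Here |d_n| = 46/n^3 is decreasing, so sup_n |d_n| = |d_1| = 46. So ||M|| = 46.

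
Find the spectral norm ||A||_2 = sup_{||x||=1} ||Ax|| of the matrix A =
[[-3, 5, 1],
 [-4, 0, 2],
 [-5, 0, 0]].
||A||_2 ≈ 7.7262 (= sqrt(largest eigenvalue of A^T A))

||A||_2 = sigma_max(A) = sqrt(lambda_max(A^T A)). Form the symmetric matrix M = A^T A =
[[50, -15, -11],
 [-15, 25, 5],
 [-11, 5, 5]].
Its characteristic polynomial (trace, sum of principal 2x2 minors, determinant of M give the coefficients) is
  p(λ) = det(λ I - M) = λ^3 - 80λ^2 + 1254λ - 2500.
No integer candidate from the rational root theorem (±divisors of 2500) is a root, so the roots are irrational. The cubic discriminant is Δ = 1402012144 > 0, so there are three distinct real roots. p(2) = -304 and p(3) = 569 have opposite signs, so a root lies in (2, 3); Newton's method refines it to λ ≈ 2.3298. p(17) = 611 and p(18) = -16 have opposite signs, so a root lies in (17, 18); Newton's method refines it to λ ≈ 17.9755. p(59) = -1615 and p(60) = 740 have opposite signs, so a root lies in (59, 60); Newton's method refines it to λ ≈ 59.6947. Check (Vieta): the three roots sum to 80, matching tr M = 80.
So the eigenvalues of A^T A are ≈ 2.3298, 17.9755, 59.6947 (all ≥ 0, as they must be for A^T A). The largest is λ_max ≈ 59.6947, hence ||A||_2 = sqrt(λ_max) ≈ 7.7262.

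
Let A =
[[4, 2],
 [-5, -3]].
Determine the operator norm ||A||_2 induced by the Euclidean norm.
||A||_2 = sqrt((54 + sqrt(2900))/2) ≈ 7.3434 (= sqrt(largest eigenvalue of A^T A))

||A||_2 = sigma_max(A) = sqrt(lambda_max(A^T A)). Form the symmetric matrix M = A^T A =
[[41, 23],
 [23, 13]].
Its characteristic polynomial (trace, determinant of M give the coefficients) is
  p(λ) = det(λ I - M) = λ^2 - 54λ + 4.
For λ^2 - 54λ + 4 the discriminant is 2900. It is nonnegative but not a perfect square, so the roots are real and irrational: λ = (54 ± sqrt(2900))/2 ≈ 53.9258, 0.0742.
So the eigenvalues of A^T A are ≈ 0.0742, 53.9258 (all ≥ 0, as they must be for A^T A). The largest is λ_max = (54 + sqrt(2900))/2 ≈ 53.9258, hence ||A||_2 = sqrt(λ_max) = sqrt((54 + sqrt(2900))/2) ≈ 7.3434.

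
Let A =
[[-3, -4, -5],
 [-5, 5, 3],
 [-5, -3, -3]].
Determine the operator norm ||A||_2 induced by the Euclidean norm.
||A||_2 ≈ 9.7244 (= sqrt(largest eigenvalue of A^T A))

||A||_2 = sigma_max(A) = sqrt(lambda_max(A^T A)). Form the symmetric matrix M = A^T A =
[[59, 2, 15],
 [2, 50, 44],
 [15, 44, 43]].
Its characteristic polynomial (trace, sum of principal 2x2 minors, determinant of M give the coefficients) is
  p(λ) = det(λ I - M) = λ^3 - 152λ^2 + 5472λ - 3844.
No integer candidate from the rational root theorem (±divisors of 3844) is a root, so the roots are irrational. The cubic discriminant is Δ = 39563935312 > 0, so there are three distinct real roots. p(0) = -3844 and p(1) = 1477 have opposite signs, so a root lies in (0, 1); Newton's method refines it to λ ≈ 0.7167. p(56) = 1532 and p(57) = -595 have opposite signs, so a root lies in (56, 57); Newton's method refines it to λ ≈ 56.7186. p(94) = -1964 and p(95) = 1571 have opposite signs, so a root lies in (94, 95); Newton's method refines it to λ ≈ 94.5647. Check (Vieta): the three roots sum to 152, matching tr M = 152.
So the eigenvalues of A^T A are ≈ 0.7167, 56.7186, 94.5647 (all ≥ 0, as they must be for A^T A). The largest is λ_max ≈ 94.5647, hence ||A||_2 = sqrt(λ_max) ≈ 9.7244.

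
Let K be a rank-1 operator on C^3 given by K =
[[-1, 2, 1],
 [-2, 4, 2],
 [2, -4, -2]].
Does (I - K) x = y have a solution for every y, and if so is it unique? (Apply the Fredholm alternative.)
(I - K) is singular (det(I - K) = 0, i.e. 1 ∈ sigma(K)). (I - K) x = y is solvable iff y ⊥ ker((I - K)^*) = span{(-1, 2, 1)}, i.e. iff -y_1 + 2y_2 + y_3 = 0. When solvable, the solutions are x = y + c·(1, 2, -2), c arbitrary (ker(I - K) = span{(1, 2, -2)}, dimension 1).

K has rank 1, so it is an outer product K = u v^T: every row of K is a multiple of one row vector. Reading off the entries, u = (1, 2, -2) and v = (-1, 2, 1) (row i of K equals u_i·v^T). A rank-one matrix u v^T satisfies K u = u (v·u) and kills the (2)-dimensional subspace v^⊥, so its characteristic polynomial is lambda^2 (lambda - v·u) with v·u = tr K = 1. Hence the eigenvalues of I - K are 1 (multiplicity 2) and 1 - (1) = 0, so det(I - K) = 0. (Direct check: I - K =
[[2, -2, -1],
 [2, -3, -2],
 [-2, 4, 3]]
has determinant 0.) So 1 is an eigenvalue of K and (I - K) is not invertible. The finite-dimensional Fredholm alternative says: either (I - K) is invertible, or ker(I - K) ≠ {0} and then range(I - K) = ker((I - K)^*)^⊥, with dim ker(I - K) = dim ker((I - K)^*). We are in the second case, so we need both kernels. Kernel of I - K: (I - K) u = u - u (v·u) = u - u = 0, so ker(I - K) = span{u} = span{(1, 2, -2)} (it is exactly 1-dimensional because rank(I - K) = 2). Kernel of the adjoint: K is real, so (I - K)^* = I - K^T = I - v u^T, and (I - v u^T) v = v - v (u·v) = 0; hence ker((I - K)^*) = span{v} = span{(-1, 2, 1)}. Therefore (I - K) x = y is solvable iff <y, v> = 0, i.e. iff -y_1 + 2y_2 + y_3 = 0. When this holds, K y = u (v·y) = 0, so (I - K) y = y and x = y is a particular solution; the full solution set is the line x = y + c·u = y + c·(1, 2, -2), c ∈ C.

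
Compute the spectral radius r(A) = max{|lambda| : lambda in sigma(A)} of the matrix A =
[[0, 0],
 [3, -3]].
r(A) = 3

The eigenvalues of A are the roots of its characteristic polynomial. With M = A (coefficients from the trace and determinant):
  p(λ) = det(λ I - M) = λ^2 + 3λ.
For λ^2 + 3λ the discriminant is 9. It is a perfect square (3^2), so the roots are rational: λ = (-3 ± 3)/2 = 0, -3.
Thus the eigenvalues (to 4 decimals) are 0 (modulus 0); -3 (modulus 3). The spectral radius is the largest modulus: r(A) = 3. (Cross-check: r(A) ≤ ||A||_2 ≈ 4.2426; equality holds whenever A is normal, though it can also hold for some non-normal A.)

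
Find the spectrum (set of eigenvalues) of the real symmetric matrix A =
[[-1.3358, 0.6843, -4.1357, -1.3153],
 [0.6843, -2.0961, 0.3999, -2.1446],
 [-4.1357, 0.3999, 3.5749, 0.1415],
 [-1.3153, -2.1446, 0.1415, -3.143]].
sigma(A) ≈ {-5, -4, 0, 6}

A is real symmetric, so its spectrum consists of real eigenvalues. Expanding the characteristic polynomial of the displayed matrix gives
  det(λ I - A) = p(λ) = λ^4 + (3)λ^3 + (-34)λ^2 + (-120)λ + (-0.0014).
Solving p(λ) = 0 yields eigenvalues ≈ -5, -4, 0, 6. (A is shown rounded to 4 decimals, so these recover the underlying integer eigenvalues to within that precision.)
Verification: the trace of A = -3 equals the sum of eigenvalues -3, and det(A) ≈ -0.0014 matches the eigenvalue product 0.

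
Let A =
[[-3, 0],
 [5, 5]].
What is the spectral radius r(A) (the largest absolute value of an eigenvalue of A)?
r(A) = 5

The eigenvalues of A are the roots of its characteristic polynomial. With M = A (coefficients from the trace and determinant):
  p(λ) = det(λ I - M) = λ^2 - 2λ - 15.
For λ^2 - 2λ - 15 the discriminant is 64. It is a perfect square (8^2), so the roots are rational: λ = (2 ± 8)/2 = 5, -3.
Thus the eigenvalues (to 4 decimals) are 5 (modulus 5); -3 (modulus 3). The spectral radius is the largest modulus: r(A) = 5. (Cross-check: r(A) ≤ ||A||_2 ≈ 7.4096; equality holds whenever A is normal, though it can also hold for some non-normal A.)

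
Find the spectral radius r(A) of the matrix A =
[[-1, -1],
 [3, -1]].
r(A) = 2

The eigenvalues of A are the roots of its characteristic polynomial. With M = A (coefficients from the trace and determinant):
  p(λ) = det(λ I - M) = λ^2 + 2λ + 4.
For λ^2 + 2λ + 4 the discriminant is -12. It is negative, so the roots are the complex-conjugate pair λ = -1 ± (sqrt(12)/2) i ≈ -1 ± 1.7321i. For a conjugate pair the product of the roots equals the constant term, so |λ|^2 = 4 and |λ| = sqrt(4) = 2.
Thus the eigenvalues (to 4 decimals) are -1 ± 1.7321i (modulus 2). The spectral radius is the largest modulus: r(A) = 2. (Cross-check: r(A) ≤ ||A||_2 ≈ 3.2361; equality holds whenever A is normal, though it can also hold for some non-normal A.)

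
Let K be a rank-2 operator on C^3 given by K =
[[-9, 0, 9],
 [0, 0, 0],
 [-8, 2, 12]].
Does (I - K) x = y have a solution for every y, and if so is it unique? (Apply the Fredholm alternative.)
(I - K) is invertible (det(I - K) = -38 ≠ 0), so for every y in C^3 the equation (I - K) x = y has a unique solution.

K has rank 2 and factors as K = U V^T = u1 v1^T + u2 v2^T with u1 = (0, 0, -1), v1 = (-1, -2, -3), u2 = (3, 0, 3), v2 = (-3, 0, 3) (multiplying out reproduces the displayed K). The nonzero eigenvalues of U V^T coincide with those of the 2 x 2 matrix G = V^T U = [[v1·u1, v1·u2], [v2·u1, v2·u2]] = [[3, -12], [-3, 0]], and by the Sylvester determinant identity det(I_3 - U V^T) = det(I_2 - V^T U) = det([[-2, 12], [3, 1]]) = (-2)(1) - (12)(3) = -38. (Direct check: I - K =
[[10, 0, -9],
 [0, 1, 0],
 [8, -2, -11]]
has determinant -38.) The finite-dimensional Fredholm alternative says: either (I - K) is invertible, or ker(I - K) ≠ {0} and then range(I - K) = ker((I - K)^*)^⊥, with dim ker(I - K) = dim ker((I - K)^*). Since det(I - K) ≠ 0, 1 is not an eigenvalue of K and ker(I - K) = {0}, so we are in the first case: for every y there is a unique x = (I - K)^(-1) y. (Explicitly, by the Woodbury identity, (I - U V^T)^(-1) = I + U (I_2 - G)^(-1) V^T.)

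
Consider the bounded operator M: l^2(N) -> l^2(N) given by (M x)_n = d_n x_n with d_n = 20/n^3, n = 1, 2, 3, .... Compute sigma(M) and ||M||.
sigma(M) = {20/n^3 : n ≥ 1} ∪ {0}; ||M|| = 20

A bounded diagonal operator on l^2 with diagonal entries d_n has spectrum equal to the closure of {d_n : n ≥ 1}: every d_n is an eigenvalue (with eigenvector e_n), so {d_n} ⊂ sigma(M); the spectrum is closed, so its closure is too; and for lambda not in the closure, (M - lambda I) has bounded inverse (the diagonal entries 1/(d_n - lambda) are bounded). For our sequence d_n = 20/n^3, n = 1, 2, 3, ...:
  - {d_n} = {20/n^3 : n ≥ 1}; the only limit point is 0
  - closure = {20/n^3 : n ≥ 1} ∪ {0}
For the norm: a diagonal operator has ||M|| = sup_n |d_n|. Here d_n = 20/n^3 is positive and decreasing, so sup_n |d_n| = d_1 = 20. So ||M|| = 20.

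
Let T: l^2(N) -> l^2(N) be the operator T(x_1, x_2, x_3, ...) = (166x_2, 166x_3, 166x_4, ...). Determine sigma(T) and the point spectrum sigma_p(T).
sigma(T) = closed disk {z in C : |z| ≤ 166}; sigma_p(T) = open disk {z in C : |z| < 166}

Note T = 166·V where V is the unit left shift (V x)_k = x_{k+1}; so sigma(T) = 166·sigma(V) and ||T|| = 166||V||. ||T x||^2 = 27556sum_{k≥2} |x_k|^2 ≤ 27556||x||^2, with equality on {x : x_1 = 0}, so ||T|| = 166. For any lambda with |lambda| < 166, set r = lambda/166 (|r| < 1); the vector x = (1, r, r^2, ...) is in l^2 and satisfies T x = 166(r, r^2, ...) = lambda x, so lambda is an eigenvalue. On the boundary |lambda| = 166 the geometric series diverges, so no l^2 eigenvector exists, but these lambda lie in the approximate point spectrum. Hence sigma(T) is the closed disk of radius 166 and sigma_p(T) is the open disk.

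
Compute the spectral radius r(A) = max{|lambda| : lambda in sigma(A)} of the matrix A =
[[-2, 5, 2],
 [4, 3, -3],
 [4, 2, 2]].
r(A) ≈ 5.6766

The eigenvalues of A are the roots of its characteristic polynomial. With M = A (coefficients from the trace, the sum of principal 2x2 minors, and det A):
  p(λ) = det(λ I - M) = λ^3 - 3λ^2 - 26λ + 132.
No integer candidate from the rational root theorem (±divisors of 132) is a root, so the roots are irrational. The cubic discriminant is Δ = -194476 < 0, so there is one real root and a complex-conjugate pair. p(-6) = -36 and p(-5) = 62 have opposite signs, so a root lies in (-6, -5); Newton's method refines it to λ ≈ -5.6766. Dividing out (λ - (-5.6766)) leaves approximately λ^2 - 8.6766λ + 23.2534. For λ^2 - 8.6766λ + 23.2534 the discriminant is -17.7305. It is negative, so the remaining roots are the complex-conjugate pair λ ≈ 4.3383 ± 2.1054i. Their product equals the constant term, so |λ|^2 ≈ 23.2534 and |λ| ≈ 4.8222.
Thus the eigenvalues (to 4 decimals) are -5.6766 (modulus 5.6766); 4.3383 ± 2.1054i (modulus 4.8222). The spectral radius is the largest modulus: r(A) ≈ 5.6766. (Cross-check: r(A) ≤ ||A||_2 ≈ 6.8671; equality holds whenever A is normal, though it can also hold for some non-normal A.)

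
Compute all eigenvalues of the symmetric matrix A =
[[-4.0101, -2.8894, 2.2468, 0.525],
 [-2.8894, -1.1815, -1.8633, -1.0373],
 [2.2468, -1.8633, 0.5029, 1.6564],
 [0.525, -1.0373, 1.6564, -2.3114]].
sigma(A) ≈ {-6, -3, -2, 4}

A is real symmetric, so its spectrum consists of real eigenvalues. Expanding the characteristic polynomial of the displayed matrix gives
  det(λ I - A) = p(λ) = λ^4 + (7)λ^3 + (-8)λ^2 + (-108)λ + (-144.0026).
Solving p(λ) = 0 yields eigenvalues ≈ -6, -3, -2, 4. (A is shown rounded to 4 decimals, so these recover the underlying integer eigenvalues to within that precision.)
Verification: the trace of A = -7 equals the sum of eigenvalues -7, and det(A) ≈ -144.0026 matches the eigenvalue product -144.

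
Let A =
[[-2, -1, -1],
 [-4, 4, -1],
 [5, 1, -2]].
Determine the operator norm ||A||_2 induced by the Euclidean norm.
||A||_2 ≈ 6.9184 (= sqrt(largest eigenvalue of A^T A))

||A||_2 = sigma_max(A) = sqrt(lambda_max(A^T A)). Form the symmetric matrix M = A^T A =
[[45, -9, -4],
 [-9, 18, -5],
 [-4, -5, 6]].
Its characteristic polynomial (trace, sum of principal 2x2 minors, determinant of M give the coefficients) is
  p(λ) = det(λ I - M) = λ^3 - 69λ^2 + 1066λ - 2601.
No integer candidate from the rational root theorem (±divisors of 2601) is a root, so the roots are irrational. The cubic discriminant is Δ = 407952041 > 0, so there are three distinct real roots. p(2) = -737 and p(3) = 3 have opposite signs, so a root lies in (2, 3); Newton's method refines it to λ ≈ 2.9956. p(18) = 63 and p(19) = -397 have opposite signs, so a root lies in (18, 19); Newton's method refines it to λ ≈ 18.1406. p(47) = -1097 and p(48) = 183 have opposite signs, so a root lies in (47, 48); Newton's method refines it to λ ≈ 47.8638. Check (Vieta): the three roots sum to 69, matching tr M = 69.
So the eigenvalues of A^T A are ≈ 2.9956, 18.1406, 47.8638 (all ≥ 0, as they must be for A^T A). The largest is λ_max ≈ 47.8638, hence ||A||_2 = sqrt(λ_max) ≈ 6.9184.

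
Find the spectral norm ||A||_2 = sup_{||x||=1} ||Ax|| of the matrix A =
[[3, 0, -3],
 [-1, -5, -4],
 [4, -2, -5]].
||A||_2 ≈ 8.9772 (= sqrt(largest eigenvalue of A^T A))

||A||_2 = sigma_max(A) = sqrt(lambda_max(A^T A)). Form the symmetric matrix M = A^T A =
[[26, -3, -25],
 [-3, 29, 30],
 [-25, 30, 50]].
Its characteristic polynomial (trace, sum of principal 2x2 minors, determinant of M give the coefficients) is
  p(λ) = det(λ I - M) = λ^3 - 105λ^2 + 1970λ - 225.
No integer candidate from the rational root theorem (±divisors of 225) is a root, so the roots are irrational. The cubic discriminant is Δ = 11999943625 > 0, so there are three distinct real roots. p(0) = -225 and p(1) = 1641 have opposite signs, so a root lies in (0, 1); Newton's method refines it to λ ≈ 0.1149. p(24) = 399 and p(25) = -975 have opposite signs, so a root lies in (24, 25); Newton's method refines it to λ ≈ 24.2952. p(80) = -2625 and p(81) = 1881 have opposite signs, so a root lies in (80, 81); Newton's method refines it to λ ≈ 80.5899. Check (Vieta): the three roots sum to 105, matching tr M = 105.
So the eigenvalues of A^T A are ≈ 0.1149, 24.2952, 80.5899 (all ≥ 0, as they must be for A^T A). The largest is λ_max ≈ 80.5899, hence ||A||_2 = sqrt(λ_max) ≈ 8.9772.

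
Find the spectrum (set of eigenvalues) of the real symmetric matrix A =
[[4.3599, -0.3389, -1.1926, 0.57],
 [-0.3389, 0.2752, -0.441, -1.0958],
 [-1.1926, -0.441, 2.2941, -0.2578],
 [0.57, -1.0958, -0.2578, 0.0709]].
sigma(A) ≈ {-1, 1, 2, 5}

A is real symmetric, so its spectrum consists of real eigenvalues. Expanding the characteristic polynomial of the displayed matrix gives
  det(λ I - A) = p(λ) = λ^4 + (-7)λ^3 + (9)λ^2 + (6.9986)λ + (-10).
Solving p(λ) = 0 yields eigenvalues ≈ -1, 1, 2, 5. (A is shown rounded to 4 decimals, so these recover the underlying integer eigenvalues to within that precision.)
Verification: the trace of A = 7 equals the sum of eigenvalues 7, and det(A) ≈ -9.9992 matches the eigenvalue product -10.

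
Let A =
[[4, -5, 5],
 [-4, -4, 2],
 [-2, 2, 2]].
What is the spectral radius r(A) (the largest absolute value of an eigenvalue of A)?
r(A) ≈ 6.3655

The eigenvalues of A are the roots of its characteristic polynomial. With M = A (coefficients from the trace, the sum of principal 2x2 minors, and det A):
  p(λ) = det(λ I - M) = λ^3 - 2λ^2 - 30λ + 148.
No integer candidate from the rational root theorem (±divisors of 148) is a root, so the roots are irrational. The cubic discriminant is Δ = -315232 < 0, so there is one real root and a complex-conjugate pair. p(-7) = -83 and p(-6) = 40 have opposite signs, so a root lies in (-7, -6); Newton's method refines it to λ ≈ -6.3655. Dividing out (λ - (-6.3655)) leaves approximately λ^2 - 8.3655λ + 23.2504. For λ^2 - 8.3655λ + 23.2504 the discriminant is -23.0202. It is negative, so the remaining roots are the complex-conjugate pair λ ≈ 4.1827 ± 2.399i. Their product equals the constant term, so |λ|^2 ≈ 23.2504 and |λ| ≈ 4.8219.
Thus the eigenvalues (to 4 decimals) are -6.3655 (modulus 6.3655); 4.1827 ± 2.399i (modulus 4.8219). The spectral radius is the largest modulus: r(A) ≈ 6.3655. (Cross-check: r(A) ≤ ||A||_2 ≈ 8.4925; equality holds whenever A is normal, though it can also hold for some non-normal A.)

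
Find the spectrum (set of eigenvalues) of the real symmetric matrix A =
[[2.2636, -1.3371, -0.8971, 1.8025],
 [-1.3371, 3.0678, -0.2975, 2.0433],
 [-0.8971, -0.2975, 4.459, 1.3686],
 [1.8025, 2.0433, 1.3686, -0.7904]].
sigma(A) ≈ {-3, 3, 4, 5}

A is real symmetric, so its spectrum consists of real eigenvalues. Expanding the characteristic polynomial of the displayed matrix gives
  det(λ I - A) = p(λ) = λ^4 + (-9)λ^3 + (11)λ^2 + (80.9972)λ + (-179.9947).
Solving p(λ) = 0 yields eigenvalues ≈ -3, 3, 4, 5. (A is shown rounded to 4 decimals, so these recover the underlying integer eigenvalues to within that precision.)
Verification: the trace of A = 9 equals the sum of eigenvalues 9, and det(A) ≈ -179.9947 matches the eigenvalue product -180.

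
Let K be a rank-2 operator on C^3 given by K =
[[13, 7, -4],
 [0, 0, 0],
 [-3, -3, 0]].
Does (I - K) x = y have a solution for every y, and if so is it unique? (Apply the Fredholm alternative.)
(I - K) is invertible (det(I - K) = -24 ≠ 0), so for every y in C^3 the equation (I - K) x = y has a unique solution.

K has rank 2 and factors as K = U V^T = u1 v1^T + u2 v2^T with u1 = (3, 0, -1), v1 = (3, 3, 0), u2 = (-2, 0, 0), v2 = (-2, 1, 2) (multiplying out reproduces the displayed K). The nonzero eigenvalues of U V^T coincide with those of the 2 x 2 matrix G = V^T U = [[v1·u1, v1·u2], [v2·u1, v2·u2]] = [[9, -6], [-8, 4]], and by the Sylvester determinant identity det(I_3 - U V^T) = det(I_2 - V^T U) = det([[-8, 6], [8, -3]]) = (-8)(-3) - (6)(8) = -24. (Direct check: I - K =
[[-12, -7, 4],
 [0, 1, 0],
 [3, 3, 1]]
has determinant -24.) The finite-dimensional Fredholm alternative says: either (I - K) is invertible, or ker(I - K) ≠ {0} and then range(I - K) = ker((I - K)^*)^⊥, with dim ker(I - K) = dim ker((I - K)^*). Since det(I - K) ≠ 0, 1 is not an eigenvalue of K and ker(I - K) = {0}, so we are in the first case: for every y there is a unique x = (I - K)^(-1) y. (Explicitly, by the Woodbury identity, (I - U V^T)^(-1) = I + U (I_2 - G)^(-1) V^T.)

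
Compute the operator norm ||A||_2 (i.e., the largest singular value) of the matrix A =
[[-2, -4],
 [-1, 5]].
||A||_2 = sqrt((46 + sqrt(1332))/2) ≈ 6.4225 (= sqrt(largest eigenvalue of A^T A))

||A||_2 = sigma_max(A) = sqrt(lambda_max(A^T A)). Form the symmetric matrix M = A^T A =
[[5, 3],
 [3, 41]].
Its characteristic polynomial (trace, determinant of M give the coefficients) is
  p(λ) = det(λ I - M) = λ^2 - 46λ + 196.
For λ^2 - 46λ + 196 the discriminant is 1332. It is nonnegative but not a perfect square, so the roots are real and irrational: λ = (46 ± sqrt(1332))/2 ≈ 41.2483, 4.7517.
So the eigenvalues of A^T A are ≈ 4.7517, 41.2483 (all ≥ 0, as they must be for A^T A). The largest is λ_max = (46 + sqrt(1332))/2 ≈ 41.2483, hence ||A||_2 = sqrt(λ_max) = sqrt((46 + sqrt(1332))/2) ≈ 6.4225.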